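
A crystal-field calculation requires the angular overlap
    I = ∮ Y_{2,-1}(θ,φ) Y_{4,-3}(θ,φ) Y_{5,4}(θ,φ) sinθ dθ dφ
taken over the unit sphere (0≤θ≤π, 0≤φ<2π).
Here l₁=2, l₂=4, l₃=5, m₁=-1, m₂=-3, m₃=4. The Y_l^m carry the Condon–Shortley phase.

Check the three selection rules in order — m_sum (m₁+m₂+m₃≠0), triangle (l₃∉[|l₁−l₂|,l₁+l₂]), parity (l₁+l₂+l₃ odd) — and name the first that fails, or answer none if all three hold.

parity

Σmᵢ = 0  ✓
l₃∈[|l₁−l₂|,l₁+l₂]=[2,6], have l₃=5  ✓
Σlᵢ = 11 ⇒ odd  ✗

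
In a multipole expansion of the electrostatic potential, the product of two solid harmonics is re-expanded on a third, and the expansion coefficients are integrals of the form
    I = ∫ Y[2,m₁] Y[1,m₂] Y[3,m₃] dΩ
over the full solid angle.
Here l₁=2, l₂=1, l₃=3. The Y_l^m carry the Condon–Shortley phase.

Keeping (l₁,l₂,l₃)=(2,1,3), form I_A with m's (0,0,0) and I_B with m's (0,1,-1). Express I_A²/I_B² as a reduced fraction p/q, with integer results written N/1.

3/2

Same 2,1,3: normalisation and zero-m 3j drop out of the ratio.
A: Δ: 0! 4! 2! / 7! → 1/105; sum: t=0:+1/4 = 1/4; 3j²(2 1 3; 0 0 0) = Δ·Π!·Σ² = 3/35  (sign -1)
B: Δ: 0! 4! 2! / 7! → 1/105; sum: t=0:+1/8 = 1/8; 3j²(2 1 3; 0 1 -1) = Δ·Π!·Σ² = 2/35  (sign +1)
I_A²/I_B² = (3/35)/(2/35) = 3/2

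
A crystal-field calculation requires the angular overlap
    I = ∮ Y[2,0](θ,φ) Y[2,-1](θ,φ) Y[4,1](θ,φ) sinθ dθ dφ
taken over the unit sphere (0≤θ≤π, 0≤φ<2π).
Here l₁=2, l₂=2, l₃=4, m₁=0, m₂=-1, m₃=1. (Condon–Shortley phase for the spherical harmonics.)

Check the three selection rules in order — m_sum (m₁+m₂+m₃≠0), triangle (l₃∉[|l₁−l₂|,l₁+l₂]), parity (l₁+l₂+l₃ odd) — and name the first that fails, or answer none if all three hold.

m₁+m₂+m₃ = 0 − 1 + 1 = 0  ✓
triangle: |2−2|=0 ≤ l₃=4 ≤ 2+2=4  ✓
parity: l₁+l₂+l₃ = 8 is even  ✓

none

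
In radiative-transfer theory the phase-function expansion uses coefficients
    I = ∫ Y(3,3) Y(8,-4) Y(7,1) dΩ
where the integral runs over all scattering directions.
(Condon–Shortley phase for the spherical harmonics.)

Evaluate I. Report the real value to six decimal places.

-0.189449

m-sum 0 ✓  L=18 even ✓  5≤7≤11 ✓
Π(2lᵢ+1) = 7×17×15 = 1785
triangle coeff Δ(3,8,7) = 1/5290740
Σ_t [1,3]: t=1:−1/7257600 t=2:+1/2073600 t=3:−1/7257600 = 1/4838400
(3j)²=252/20995 [(3 8 7; 0 0 0)], sign=-1
Σ_t [0,0]: t=0:+1/46448640 = 1/46448640
(3j)²=2475/117572 [(3 8 7; 3 -4 1)], sign=+1
⇒ 4πI² = 467775/1037153
I = (-1)√(467775/1037153/(4π)) = -0.18944893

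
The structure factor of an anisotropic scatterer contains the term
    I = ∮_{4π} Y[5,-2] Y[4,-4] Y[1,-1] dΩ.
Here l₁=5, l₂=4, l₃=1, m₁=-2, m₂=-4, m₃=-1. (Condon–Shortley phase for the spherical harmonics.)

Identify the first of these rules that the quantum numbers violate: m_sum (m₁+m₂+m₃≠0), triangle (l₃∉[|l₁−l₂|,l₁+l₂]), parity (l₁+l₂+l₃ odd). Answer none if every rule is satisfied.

m₁+m₂+m₃ = -2 − 4 − 1 = -7  ✗
triangle: |5−4|=1 ≤ l₃=1 ≤ 5+4=9
parity: l₁+l₂+l₃ = 10 is even

m_sum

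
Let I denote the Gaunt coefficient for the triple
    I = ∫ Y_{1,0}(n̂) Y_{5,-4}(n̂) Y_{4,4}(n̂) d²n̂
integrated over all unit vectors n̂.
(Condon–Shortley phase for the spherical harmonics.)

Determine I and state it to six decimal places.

m-sum 0 ✓  L=10 even ✓  4≤4≤6 ✓
Π(2lᵢ+1) = 3×11×9 = 297
triangle coeff Δ(1,5,4) = 1/495
Σ_t [1,1]: t=1:−1/576 = -1/576
(3j)²=5/99 [(1 5 4; 0 0 0)], sign=-1
Σ_t [1,1]: t=1:−1/40320 = -1/40320
(3j)²=1/55 [(1 5 4; 0 -4 4)], sign=-1
⇒ 4πI² = 3/11
I = (+1)√(3/11/(4π)) = 0.14731920

0.147319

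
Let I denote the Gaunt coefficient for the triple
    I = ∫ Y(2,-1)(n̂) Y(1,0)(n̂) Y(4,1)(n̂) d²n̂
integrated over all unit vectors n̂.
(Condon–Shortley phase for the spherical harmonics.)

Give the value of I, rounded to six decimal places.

0.000000

l₃=4 ∉ [1,3] — triangle fails ⇒ I = 0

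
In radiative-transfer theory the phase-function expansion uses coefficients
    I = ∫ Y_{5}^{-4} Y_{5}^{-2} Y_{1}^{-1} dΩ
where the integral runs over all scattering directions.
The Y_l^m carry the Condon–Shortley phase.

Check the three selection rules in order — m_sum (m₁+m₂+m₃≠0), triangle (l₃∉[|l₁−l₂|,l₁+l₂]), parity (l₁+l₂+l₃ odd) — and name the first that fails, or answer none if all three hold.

azimuthal sum: -4 − 2 − 1 = -7  ✗
0 ≤ 1 ≤ 10 (triangle on l)
L = 5 + 5 + 1 = 11 (odd)

m_sum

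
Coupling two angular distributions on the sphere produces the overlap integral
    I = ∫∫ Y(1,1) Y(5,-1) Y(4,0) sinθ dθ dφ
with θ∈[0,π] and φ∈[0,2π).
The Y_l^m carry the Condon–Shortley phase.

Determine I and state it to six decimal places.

Rules hold: Σm=0, L=10 even, 4≤4≤6.
N = 3·11·9 = 297
Δ = 2!·0!·8!/11! = 1/495
Racah Σ t=1..1: t=1:−1/576 = -1/576
⇒ 3j(1 5 4; 0 0 0)² = 5/99, sgn -1
Racah Σ t=0..0: t=0:+1/1152 = 1/1152
⇒ 3j(1 5 4; 1 -1 0)² = 1/33, sgn +1
4πI² = N·(3j₀)²·(3jₘ)² = 5/11
I = -1·√(0.454545/4π) = -0.19018827

-0.190188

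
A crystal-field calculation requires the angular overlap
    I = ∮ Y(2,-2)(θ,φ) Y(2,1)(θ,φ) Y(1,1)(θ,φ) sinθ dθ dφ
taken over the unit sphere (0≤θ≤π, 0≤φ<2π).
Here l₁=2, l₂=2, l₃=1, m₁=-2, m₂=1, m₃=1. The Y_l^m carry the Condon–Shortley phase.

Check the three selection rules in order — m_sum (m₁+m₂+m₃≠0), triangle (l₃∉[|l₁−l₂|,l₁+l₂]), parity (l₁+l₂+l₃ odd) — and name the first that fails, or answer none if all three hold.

parity

azimuthal sum: -2 + 1 + 1 = 0  ✓
0 ≤ 1 ≤ 4 (triangle on l)  ✓
L = 2 + 2 + 1 = 5 (odd)  ✗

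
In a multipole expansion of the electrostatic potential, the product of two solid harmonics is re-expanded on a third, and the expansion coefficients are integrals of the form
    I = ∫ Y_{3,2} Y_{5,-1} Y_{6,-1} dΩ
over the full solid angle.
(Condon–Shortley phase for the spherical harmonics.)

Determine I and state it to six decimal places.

0.134828

m-sum 0 ✓  L=14 even ✓  2≤6≤8 ✓
Π(2lᵢ+1) = 7×11×13 = 1001
triangle coeff Δ(3,5,6) = 1/675675
Σ_t [0,2]: t=0:+1/8640 t=1:−1/2304 t=2:+1/8640 = -7/34560
(3j)²=7/429 [(3 5 6; 0 0 0)], sign=-1
Σ_t [0,1]: t=0:+1/6912 t=1:−1/17280 = 1/11520
(3j)²=2/143 [(3 5 6; 2 -1 -1)], sign=-1
⇒ 4πI² = 98/429
I = (+1)√(98/429/(4π)) = 0.13482780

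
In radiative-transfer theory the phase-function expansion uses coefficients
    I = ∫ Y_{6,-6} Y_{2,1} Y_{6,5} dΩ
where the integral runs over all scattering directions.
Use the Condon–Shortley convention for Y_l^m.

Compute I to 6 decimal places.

0.178412

Rules hold: Σm=0, L=14 even, 4≤6≤8.
N = 13·5·13 = 845
Δ = 2!·10!·2!/15! = 1/90090
Racah Σ t=0..2: t=0:+1/69120 t=1:−1/14400 t=2:+1/69120 = -7/172800
⇒ 3j(6 2 6; 0 0 0)² = 14/715, sgn -1
Racah Σ t=2..2: t=2:+1/7257600 = 1/7257600
⇒ 3j(6 2 6; -6 1 5)² = 11/455, sgn -1
4πI² = N·(3j₀)²·(3jₘ)² = 2/5
I = +1·√(0.4/4π) = 0.17841241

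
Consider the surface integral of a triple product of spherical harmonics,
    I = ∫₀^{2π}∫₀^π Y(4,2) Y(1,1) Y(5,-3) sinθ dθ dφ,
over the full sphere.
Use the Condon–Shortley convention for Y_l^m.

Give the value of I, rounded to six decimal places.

Checks pass: Σm=0; 10 even; l₃=5∈[3,5].
(2·4+1)(2·1+1)(2·5+1) = 297
Δ: 0! 8! 2! / 11! → 1/495
sum: t=0:+1/576 = 1/576
3j²(4 1 5; 0 0 0) = Δ·Π!·Σ² = 5/99  (sign -1)
sum: t=0:+1/2880 = 1/2880
3j²(4 1 5; 2 1 -3) = Δ·Π!·Σ² = 28/495  (sign +1)
combine: 4πI² = 297·5/99·28/495 = 28/33
take √, sign -1: I = -0.25984664

-0.259847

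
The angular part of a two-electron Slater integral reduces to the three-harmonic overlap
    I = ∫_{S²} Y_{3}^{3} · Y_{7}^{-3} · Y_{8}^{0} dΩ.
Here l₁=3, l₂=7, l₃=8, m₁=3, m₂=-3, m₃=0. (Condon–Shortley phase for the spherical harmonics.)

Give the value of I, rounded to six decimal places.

Rules hold: Σm=0, L=18 even, 4≤8≤10.
N = 7·15·17 = 1785
Δ = 2!·4!·12!/19! = 1/5290740
Racah Σ t=0..2: t=0:+1/7257600 t=1:−1/2073600 t=2:+1/7257600 = -1/4838400
⇒ 3j(3 7 8; 0 0 0)² = 252/20995, sgn -1
Racah Σ t=0..0: t=0:+1/46448640 = 1/46448640
⇒ 3j(3 7 8; 3 -3 0)² = 75/8398, sgn +1
4πI² = N·(3j₀)²·(3jₘ)² = 198450/1037153
I = -1·√(0.191341/4π) = -0.12339547

-0.123395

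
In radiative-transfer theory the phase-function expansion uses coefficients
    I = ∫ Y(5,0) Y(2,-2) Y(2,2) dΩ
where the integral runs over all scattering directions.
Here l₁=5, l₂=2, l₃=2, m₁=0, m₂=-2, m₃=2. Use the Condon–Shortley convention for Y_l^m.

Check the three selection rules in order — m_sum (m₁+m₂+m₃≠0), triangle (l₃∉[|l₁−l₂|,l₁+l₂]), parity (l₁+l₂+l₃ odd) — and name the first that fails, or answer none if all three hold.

azimuthal sum: 0 − 2 + 2 = 0  ✓
3 ≤ 2 ≤ 7 (triangle on l)  ✗
L = 5 + 2 + 2 = 9 (odd)

triangle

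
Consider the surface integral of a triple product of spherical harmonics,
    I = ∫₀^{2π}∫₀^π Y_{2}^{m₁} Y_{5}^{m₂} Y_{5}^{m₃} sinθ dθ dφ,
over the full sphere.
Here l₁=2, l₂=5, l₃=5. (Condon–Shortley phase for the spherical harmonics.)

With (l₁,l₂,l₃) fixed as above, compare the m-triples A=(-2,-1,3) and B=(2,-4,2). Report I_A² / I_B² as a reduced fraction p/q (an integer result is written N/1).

l's match ⇒ only the (l;m) 3-j factors differ between A and B.
A: triangle coeff Δ(2,5,5) = 1/38610; Σ_t [2,2]: t=2:+1/5760 = 1/5760; (3j)²=56/2145 [(2 5 5; -2 -1 3)], sign=+1
B: triangle coeff Δ(2,5,5) = 1/38610; Σ_t [0,0]: t=0:+1/20160 = 1/20160; (3j)²=12/715 [(2 5 5; 2 -4 2)], sign=-1
I_A²/I_B² = (56/2145)/(12/715) = 14/9

14/9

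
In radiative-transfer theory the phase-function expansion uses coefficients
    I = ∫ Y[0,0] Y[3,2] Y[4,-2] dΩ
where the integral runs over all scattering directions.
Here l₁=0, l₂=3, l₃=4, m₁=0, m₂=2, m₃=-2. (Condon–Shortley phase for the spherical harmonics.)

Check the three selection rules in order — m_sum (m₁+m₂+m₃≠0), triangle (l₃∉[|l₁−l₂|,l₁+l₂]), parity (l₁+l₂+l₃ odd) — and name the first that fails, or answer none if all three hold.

triangle

m₁+m₂+m₃ = 0 + 2 − 2 = 0  ✓
triangle: |0−3|=3 ≤ l₃=4 ≤ 0+3=3  ✗
parity: l₁+l₂+l₃ = 7 is odd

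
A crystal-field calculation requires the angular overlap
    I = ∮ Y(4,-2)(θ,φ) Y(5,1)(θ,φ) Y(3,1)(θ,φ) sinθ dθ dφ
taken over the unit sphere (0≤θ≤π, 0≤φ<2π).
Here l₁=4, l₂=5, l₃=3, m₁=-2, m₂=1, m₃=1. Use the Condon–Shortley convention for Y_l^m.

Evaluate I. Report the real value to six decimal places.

m-sum 0 ✓  L=12 even ✓  1≤3≤9 ✓
Π(2lᵢ+1) = 9×11×7 = 693
triangle coeff Δ(4,5,3) = 1/180180
Σ_t [2,4]: t=2:+1/576 t=3:−1/144 t=4:+1/576 = -1/288
(3j)²=20/1001 [(4 5 3; 0 0 0)], sign=+1
Σ_t [4,6]: t=4:+1/384 t=5:−1/720 t=6:+1/34560 = 43/34560
(3j)²=1849/180180 [(4 5 3; -2 1 1)], sign=+1
⇒ 4πI² = 1849/13013
I = (+1)√(1849/13013/(4π)) = 0.10633465

0.106335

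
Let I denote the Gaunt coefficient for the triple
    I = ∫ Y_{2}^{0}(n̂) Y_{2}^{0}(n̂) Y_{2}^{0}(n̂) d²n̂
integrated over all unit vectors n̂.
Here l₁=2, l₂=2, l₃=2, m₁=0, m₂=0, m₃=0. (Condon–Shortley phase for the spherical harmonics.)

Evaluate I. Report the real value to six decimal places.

0.180224

Checks pass: Σm=0; 6 even; l₃=2∈[0,4].
(2·2+1)(2·2+1)(2·2+1) = 125
Δ: 2! 2! 2! / 7! → 1/630
sum: t=0:+1/8 t=1:−1/1 t=2:+1/8 = -3/4
3j²(2 2 2; 0 0 0) = Δ·Π!·Σ² = 2/35  (sign -1)
(m-triple is (0,0,0) — same symbol as above.)
combine: 4πI² = 125·2/35·2/35 = 20/49
take √, sign +1: I = 0.18022375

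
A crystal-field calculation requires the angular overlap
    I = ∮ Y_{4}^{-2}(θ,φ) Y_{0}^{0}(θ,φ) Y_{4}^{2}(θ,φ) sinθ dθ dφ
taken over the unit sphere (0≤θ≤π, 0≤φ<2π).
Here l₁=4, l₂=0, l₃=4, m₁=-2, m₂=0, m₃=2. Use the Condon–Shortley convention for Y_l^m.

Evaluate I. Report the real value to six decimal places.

0.282095

m-sum 0 ✓  L=8 even ✓  4≤4≤4 ✓
Π(2lᵢ+1) = 9×1×9 = 81
triangle coeff Δ(4,0,4) = 1/9
Σ_t [0,0]: t=0:+1/576 = 1/576
(3j)²=1/9 [(4 0 4; 0 0 0)], sign=+1
Σ_t [0,0]: t=0:+1/1440 = 1/1440
(3j)²=1/9 [(4 0 4; -2 0 2)], sign=+1
⇒ 4πI² = 1/1
I = (+1)√(1/1/(4π)) = 0.28209479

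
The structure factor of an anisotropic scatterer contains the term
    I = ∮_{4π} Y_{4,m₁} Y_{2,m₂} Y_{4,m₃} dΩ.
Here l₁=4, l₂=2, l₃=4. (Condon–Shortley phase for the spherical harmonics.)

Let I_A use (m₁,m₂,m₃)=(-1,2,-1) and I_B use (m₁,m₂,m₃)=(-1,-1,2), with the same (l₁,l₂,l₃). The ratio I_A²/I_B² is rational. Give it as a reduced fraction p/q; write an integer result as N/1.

l's match ⇒ only the (l;m) 3-j factors differ between A and B.
A: triangle coeff Δ(4,2,4) = 1/13860; Σ_t [2,2]: t=2:+1/144 = 1/144; (3j)²=10/231 [(4 2 4; -1 2 -1)], sign=-1
B: triangle coeff Δ(4,2,4) = 1/13860; Σ_t [0,1]: t=0:+1/240 t=1:−1/96 = -1/160; (3j)²=27/1540 [(4 2 4; -1 -1 2)], sign=-1
I_A²/I_B² = (10/231)/(27/1540) = 200/81

200/81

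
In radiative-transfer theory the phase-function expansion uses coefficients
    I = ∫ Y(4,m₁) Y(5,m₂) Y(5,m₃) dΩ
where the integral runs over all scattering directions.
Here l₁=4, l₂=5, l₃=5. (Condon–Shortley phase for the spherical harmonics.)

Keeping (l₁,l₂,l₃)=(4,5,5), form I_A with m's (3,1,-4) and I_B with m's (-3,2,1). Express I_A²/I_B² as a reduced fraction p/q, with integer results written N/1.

12/1

l's match ⇒ only the (l;m) 3-j factors differ between A and B.
A: triangle coeff Δ(4,5,5) = 1/3153150; Σ_t [0,1]: t=0:+1/103680 t=1:−1/17280 = -1/20736; (3j)²=10/429 [(4 5 5; 3 1 -4)], sign=+1
B: triangle coeff Δ(4,5,5) = 1/3153150; Σ_t [3,4]: t=3:−1/6912 t=4:+1/5184 = 1/20736; (3j)²=5/2574 [(4 5 5; -3 2 1)], sign=+1
I_A²/I_B² = (10/429)/(5/2574) = 12/1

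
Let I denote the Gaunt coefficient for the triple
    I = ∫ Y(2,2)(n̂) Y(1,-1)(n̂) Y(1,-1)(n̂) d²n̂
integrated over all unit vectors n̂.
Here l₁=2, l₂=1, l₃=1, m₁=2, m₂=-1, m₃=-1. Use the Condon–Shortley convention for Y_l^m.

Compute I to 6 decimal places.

m-sum 0 ✓  L=4 even ✓  1≤1≤3 ✓
Π(2lᵢ+1) = 5×3×3 = 45
triangle coeff Δ(2,1,1) = 1/30
Σ_t [1,1]: t=1:−1/1 = -1/1
(3j)²=2/15 [(2 1 1; 0 0 0)], sign=+1
Σ_t [0,0]: t=0:+1/4 = 1/4
(3j)²=1/5 [(2 1 1; 2 -1 -1)], sign=+1
⇒ 4πI² = 6/5
I = (+1)√(6/5/(4π)) = 0.30901936

0.309019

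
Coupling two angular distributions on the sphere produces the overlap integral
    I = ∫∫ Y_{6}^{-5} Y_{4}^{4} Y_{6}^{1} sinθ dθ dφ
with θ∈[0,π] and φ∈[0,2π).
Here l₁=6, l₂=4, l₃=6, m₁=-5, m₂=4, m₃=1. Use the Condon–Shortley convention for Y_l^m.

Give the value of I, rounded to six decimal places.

Checks pass: Σm=0; 16 even; l₃=6∈[2,10].
(2·6+1)(2·4+1)(2·6+1) = 1521
Δ: 4! 8! 4! / 17! → 1/15315300
sum: t=0:+1/829440 t=1:−1/25920 t=2:+1/9216 t=3:−1/25920 t=4:+1/829440 = 7/207360
3j²(6 4 6; 0 0 0) = Δ·Π!·Σ² = 28/2431  (sign +1)
sum: t=4:+1/2903040 = 1/2903040
3j²(6 4 6; -5 4 1) = Δ·Π!·Σ² = 5/663  (sign -1)
combine: 4πI² = 1521·28/2431·5/663 = 420/3179
take √, sign -1: I = -0.10253555

-0.102536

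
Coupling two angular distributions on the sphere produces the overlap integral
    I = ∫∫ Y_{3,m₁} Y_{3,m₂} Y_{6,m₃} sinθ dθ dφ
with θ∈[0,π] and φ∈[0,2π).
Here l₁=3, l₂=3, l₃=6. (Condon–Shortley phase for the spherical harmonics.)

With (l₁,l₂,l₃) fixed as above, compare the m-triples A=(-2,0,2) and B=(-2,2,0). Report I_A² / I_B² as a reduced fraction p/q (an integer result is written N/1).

l's match ⇒ only the (l;m) 3-j factors differ between A and B.
A: triangle coeff Δ(3,3,6) = 1/12012; Σ_t [0,0]: t=0:+1/4320 = 1/4320; (3j)²=8/429 [(3 3 6; -2 0 2)], sign=+1
B: triangle coeff Δ(3,3,6) = 1/12012; Σ_t [0,0]: t=0:+1/14400 = 1/14400; (3j)²=3/1001 [(3 3 6; -2 2 0)], sign=+1
I_A²/I_B² = (8/429)/(3/1001) = 56/9

56/9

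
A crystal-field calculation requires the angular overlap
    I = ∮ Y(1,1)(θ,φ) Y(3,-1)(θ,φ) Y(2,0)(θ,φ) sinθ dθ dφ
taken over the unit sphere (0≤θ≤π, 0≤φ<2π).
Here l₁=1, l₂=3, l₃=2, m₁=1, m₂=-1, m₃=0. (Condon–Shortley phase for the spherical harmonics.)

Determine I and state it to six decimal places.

m-sum 0 ✓  L=6 even ✓  2≤2≤4 ✓
Π(2lᵢ+1) = 3×7×5 = 105
triangle coeff Δ(1,3,2) = 1/105
Σ_t [1,1]: t=1:−1/4 = -1/4
(3j)²=3/35 [(1 3 2; 0 0 0)], sign=-1
Σ_t [0,0]: t=0:+1/8 = 1/8
(3j)²=2/35 [(1 3 2; 1 -1 0)], sign=+1
⇒ 4πI² = 18/35
I = (-1)√(18/35/(4π)) = -0.20230066

-0.202301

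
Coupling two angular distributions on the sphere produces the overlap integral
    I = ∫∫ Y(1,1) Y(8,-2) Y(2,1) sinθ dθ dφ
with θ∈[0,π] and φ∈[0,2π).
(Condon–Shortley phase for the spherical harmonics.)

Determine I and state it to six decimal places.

0.000000

|1−8|≤2≤1+8 violated ⇒ I = 0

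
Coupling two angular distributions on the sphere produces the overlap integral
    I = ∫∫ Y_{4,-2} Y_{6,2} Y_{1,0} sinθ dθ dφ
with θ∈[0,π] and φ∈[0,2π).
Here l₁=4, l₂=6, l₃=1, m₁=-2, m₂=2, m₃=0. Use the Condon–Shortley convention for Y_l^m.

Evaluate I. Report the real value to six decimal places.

0.000000

l₃=1 ∉ [2,10] — triangle fails ⇒ I = 0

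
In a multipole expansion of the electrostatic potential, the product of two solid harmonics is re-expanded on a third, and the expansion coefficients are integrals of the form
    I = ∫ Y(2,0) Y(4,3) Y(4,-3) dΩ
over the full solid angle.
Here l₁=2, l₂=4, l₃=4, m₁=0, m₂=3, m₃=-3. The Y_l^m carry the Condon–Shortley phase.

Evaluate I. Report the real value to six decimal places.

m-sum 0 ✓  L=10 even ✓  2≤4≤6 ✓
Π(2lᵢ+1) = 5×9×9 = 405
triangle coeff Δ(2,4,4) = 1/13860
Σ_t [0,2]: t=0:+1/192 t=1:−1/36 t=2:+1/192 = -5/288
(3j)²=20/693 [(2 4 4; 0 0 0)], sign=-1
Σ_t [1,2]: t=1:−1/720 t=2:+1/480 = 1/1440
(3j)²=7/1980 [(2 4 4; 0 3 -3)], sign=-1
⇒ 4πI² = 5/121
I = (+1)√(5/121/(4π)) = 0.05734392

0.057344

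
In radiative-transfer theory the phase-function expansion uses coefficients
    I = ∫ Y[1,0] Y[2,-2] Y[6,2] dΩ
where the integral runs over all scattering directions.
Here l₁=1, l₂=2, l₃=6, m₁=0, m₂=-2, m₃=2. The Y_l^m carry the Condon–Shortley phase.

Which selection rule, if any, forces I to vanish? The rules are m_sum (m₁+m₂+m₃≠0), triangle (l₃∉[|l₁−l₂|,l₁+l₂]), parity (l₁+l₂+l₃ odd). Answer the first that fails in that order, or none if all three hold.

triangle

Σmᵢ = 0  ✓
l₃∈[|l₁−l₂|,l₁+l₂]=[1,3], have l₃=6  ✗
Σlᵢ = 9 ⇒ odd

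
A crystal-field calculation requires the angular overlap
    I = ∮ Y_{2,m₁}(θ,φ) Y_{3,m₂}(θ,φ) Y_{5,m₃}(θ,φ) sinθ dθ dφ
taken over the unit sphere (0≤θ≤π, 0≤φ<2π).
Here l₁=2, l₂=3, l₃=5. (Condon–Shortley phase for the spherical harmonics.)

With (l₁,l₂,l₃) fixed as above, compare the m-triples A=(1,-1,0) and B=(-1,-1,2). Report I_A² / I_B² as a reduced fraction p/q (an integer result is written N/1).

10/21

Same 2,3,5: normalisation and zero-m 3j drop out of the ratio.
A: Δ: 0! 4! 6! / 11! → 1/2310; sum: t=0:+1/288 = 1/288; 3j²(2 3 5; 1 -1 0) = Δ·Π!·Σ² = 5/231  (sign -1)
B: Δ: 0! 4! 6! / 11! → 1/2310; sum: t=0:+1/288 = 1/288; 3j²(2 3 5; -1 -1 2) = Δ·Π!·Σ² = 1/22  (sign -1)
I_A²/I_B² = (5/231)/(1/22) = 10/21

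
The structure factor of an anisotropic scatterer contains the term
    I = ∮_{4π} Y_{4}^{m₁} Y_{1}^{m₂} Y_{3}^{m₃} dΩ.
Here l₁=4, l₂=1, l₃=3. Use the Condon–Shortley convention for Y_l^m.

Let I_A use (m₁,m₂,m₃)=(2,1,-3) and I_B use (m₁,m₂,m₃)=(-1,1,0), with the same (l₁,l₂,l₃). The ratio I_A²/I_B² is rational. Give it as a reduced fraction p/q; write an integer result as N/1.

1/10

Same 4,1,3: normalisation and zero-m 3j drop out of the ratio.
A: Δ: 2! 6! 0! / 9! → 1/252; sum: t=2:+1/1440 = 1/1440; 3j²(4 1 3; 2 1 -3) = Δ·Π!·Σ² = 1/252  (sign +1)
B: Δ: 2! 6! 0! / 9! → 1/252; sum: t=2:+1/72 = 1/72; 3j²(4 1 3; -1 1 0) = Δ·Π!·Σ² = 5/126  (sign -1)
I_A²/I_B² = (1/252)/(5/126) = 1/10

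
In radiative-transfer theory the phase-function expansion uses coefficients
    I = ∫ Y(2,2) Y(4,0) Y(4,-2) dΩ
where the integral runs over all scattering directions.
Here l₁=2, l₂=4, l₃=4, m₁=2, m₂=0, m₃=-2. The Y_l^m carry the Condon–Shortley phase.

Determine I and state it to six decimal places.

-0.190365

m-sum 0 ✓  L=10 even ✓  2≤4≤6 ✓
Π(2lᵢ+1) = 5×9×9 = 405
triangle coeff Δ(2,4,4) = 1/13860
Σ_t [0,2]: t=0:+1/192 t=1:−1/36 t=2:+1/192 = -5/288
(3j)²=20/693 [(2 4 4; 0 0 0)], sign=-1
Σ_t [0,0]: t=0:+1/192 = 1/192
(3j)²=3/77 [(2 4 4; 2 0 -2)], sign=+1
⇒ 4πI² = 2700/5929
I = (-1)√(2700/5929/(4π)) = -0.19036462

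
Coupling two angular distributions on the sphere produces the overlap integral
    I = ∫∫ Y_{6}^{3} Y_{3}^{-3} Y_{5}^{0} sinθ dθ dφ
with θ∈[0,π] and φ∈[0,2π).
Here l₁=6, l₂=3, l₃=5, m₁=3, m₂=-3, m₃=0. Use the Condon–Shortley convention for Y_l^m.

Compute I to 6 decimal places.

0.190675

Rules hold: Σm=0, L=14 even, 3≤5≤9.
N = 13·7·11 = 1001
Δ = 4!·8!·2!/15! = 1/675675
Racah Σ t=1..3: t=1:−1/8640 t=2:+1/2304 t=3:−1/8640 = 7/34560
⇒ 3j(6 3 5; 0 0 0)² = 7/429, sgn -1
Racah Σ t=0..0: t=0:+1/34560 = 1/34560
⇒ 3j(6 3 5; 3 -3 0)² = 4/143, sgn -1
4πI² = N·(3j₀)²·(3jₘ)² = 196/429
I = +1·√(0.456876/4π) = 0.19067531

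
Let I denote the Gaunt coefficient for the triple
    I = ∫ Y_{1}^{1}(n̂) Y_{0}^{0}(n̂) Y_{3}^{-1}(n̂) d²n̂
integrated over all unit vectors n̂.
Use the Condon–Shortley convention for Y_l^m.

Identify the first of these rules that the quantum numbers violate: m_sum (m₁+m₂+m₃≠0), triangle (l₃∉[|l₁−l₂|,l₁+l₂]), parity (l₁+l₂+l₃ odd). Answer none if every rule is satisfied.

triangle

m₁+m₂+m₃ = 1 + 0 − 1 = 0  ✓
triangle: |1−0|=1 ≤ l₃=3 ≤ 1+0=1  ✗
parity: l₁+l₂+l₃ = 4 is even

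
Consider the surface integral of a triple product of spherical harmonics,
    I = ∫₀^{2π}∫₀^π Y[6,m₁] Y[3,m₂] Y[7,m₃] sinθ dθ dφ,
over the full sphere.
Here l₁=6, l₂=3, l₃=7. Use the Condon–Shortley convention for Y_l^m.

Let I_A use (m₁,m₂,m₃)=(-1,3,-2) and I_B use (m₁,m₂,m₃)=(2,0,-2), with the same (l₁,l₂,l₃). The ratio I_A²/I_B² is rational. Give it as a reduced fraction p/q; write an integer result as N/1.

9/2

Shared (l₁,l₂,l₃)=(6,3,7): N and (l;000)² cancel in I_A²/I_B².
A: Δ = 2!·10!·4!/17! = 1/2042040; Racah Σ t=2..2: t=2:+1/691200 = 1/691200; ⇒ 3j(6 3 7; -1 3 -2)² = 189/9724, sgn -1
B: Δ = 2!·10!·4!/17! = 1/2042040; Racah Σ t=0..2: t=0:+1/207360 t=1:−1/120960 t=2:+1/967680 = -1/414720; ⇒ 3j(6 3 7; 2 0 -2)² = 21/4862, sgn +1
I_A²/I_B² = (189/9724)/(21/4862) = 9/2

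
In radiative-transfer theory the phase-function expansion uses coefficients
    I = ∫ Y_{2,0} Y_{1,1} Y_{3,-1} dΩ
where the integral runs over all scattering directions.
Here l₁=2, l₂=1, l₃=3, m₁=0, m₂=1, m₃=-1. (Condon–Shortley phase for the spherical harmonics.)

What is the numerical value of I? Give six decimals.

Checks pass: Σm=0; 6 even; l₃=3∈[1,3].
(2·2+1)(2·1+1)(2·3+1) = 105
Δ: 0! 4! 2! / 7! → 1/105
sum: t=0:+1/4 = 1/4
3j²(2 1 3; 0 0 0) = Δ·Π!·Σ² = 3/35  (sign -1)
sum: t=0:+1/8 = 1/8
3j²(2 1 3; 0 1 -1) = Δ·Π!·Σ² = 2/35  (sign +1)
combine: 4πI² = 105·3/35·2/35 = 18/35
take √, sign -1: I = -0.20230066

-0.202301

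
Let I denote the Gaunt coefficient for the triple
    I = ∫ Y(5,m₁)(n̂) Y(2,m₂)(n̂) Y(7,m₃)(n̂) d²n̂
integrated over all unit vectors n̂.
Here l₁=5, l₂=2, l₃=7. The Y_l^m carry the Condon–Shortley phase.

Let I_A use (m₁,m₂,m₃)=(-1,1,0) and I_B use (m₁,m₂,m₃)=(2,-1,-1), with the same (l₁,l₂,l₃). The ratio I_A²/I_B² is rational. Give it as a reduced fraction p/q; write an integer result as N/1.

Same 5,2,7: normalisation and zero-m 3j drop out of the ratio.
A: Δ: 0! 10! 4! / 15! → 1/15015; sum: t=0:+1/103680 = 1/103680; 3j²(5 2 7; -1 1 0) = Δ·Π!·Σ² = 7/429  (sign -1)
B: Δ: 0! 10! 4! / 15! → 1/15015; sum: t=0:+1/181440 = 1/181440; 3j²(5 2 7; 2 -1 -1) = Δ·Π!·Σ² = 32/3003  (sign +1)
I_A²/I_B² = (7/429)/(32/3003) = 49/32

49/32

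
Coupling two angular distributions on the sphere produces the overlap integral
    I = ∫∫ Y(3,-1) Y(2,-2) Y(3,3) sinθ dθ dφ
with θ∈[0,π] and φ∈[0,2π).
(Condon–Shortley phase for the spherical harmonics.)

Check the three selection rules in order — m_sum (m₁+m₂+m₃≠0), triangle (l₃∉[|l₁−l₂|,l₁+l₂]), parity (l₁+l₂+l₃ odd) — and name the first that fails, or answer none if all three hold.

none

azimuthal sum: -1 − 2 + 3 = 0  ✓
1 ≤ 3 ≤ 5 (triangle on l)  ✓
L = 3 + 2 + 3 = 8 (even)  ✓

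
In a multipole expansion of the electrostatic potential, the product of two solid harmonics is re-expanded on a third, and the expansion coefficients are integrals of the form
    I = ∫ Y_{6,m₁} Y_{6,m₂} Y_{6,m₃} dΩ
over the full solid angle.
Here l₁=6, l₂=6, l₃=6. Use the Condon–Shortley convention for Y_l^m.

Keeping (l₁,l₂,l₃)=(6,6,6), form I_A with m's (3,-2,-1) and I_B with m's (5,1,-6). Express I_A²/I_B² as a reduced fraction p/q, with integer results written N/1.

l's match ⇒ only the (l;m) 3-j factors differ between A and B.
A: triangle coeff Δ(6,6,6) = 1/325909584; Σ_t [0,3]: t=0:+1/1244160 t=1:−1/207360 t=2:+1/276480 t=3:−1/3110400 = -1/1382400; (3j)²=189/92378 [(6 6 6; 3 -2 -1)], sign=+1
B: triangle coeff Δ(6,6,6) = 1/325909584; Σ_t [1,1]: t=1:−1/62208000 = -1/62208000; (3j)²=77/8398 [(6 6 6; 5 1 -6)], sign=-1
I_A²/I_B² = (189/92378)/(77/8398) = 27/121

27/121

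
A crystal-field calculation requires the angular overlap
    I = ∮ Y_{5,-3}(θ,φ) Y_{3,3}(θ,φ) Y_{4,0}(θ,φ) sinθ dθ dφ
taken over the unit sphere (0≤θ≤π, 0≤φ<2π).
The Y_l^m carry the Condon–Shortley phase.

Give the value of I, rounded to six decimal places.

Rules hold: Σm=0, L=12 even, 2≤4≤8.
N = 11·7·9 = 693
Δ = 4!·6!·2!/13! = 1/180180
Racah Σ t=1..3: t=1:−1/576 t=2:+1/144 t=3:−1/576 = 1/288
⇒ 3j(5 3 4; 0 0 0)² = 20/1001, sgn +1
Racah Σ t=4..4: t=4:+1/2304 = 1/2304
⇒ 3j(5 3 4; -3 3 0)² = 5/143, sgn +1
4πI² = N·(3j₀)²·(3jₘ)² = 900/1859
I = +1·√(0.484131/4π) = 0.19628026

0.196280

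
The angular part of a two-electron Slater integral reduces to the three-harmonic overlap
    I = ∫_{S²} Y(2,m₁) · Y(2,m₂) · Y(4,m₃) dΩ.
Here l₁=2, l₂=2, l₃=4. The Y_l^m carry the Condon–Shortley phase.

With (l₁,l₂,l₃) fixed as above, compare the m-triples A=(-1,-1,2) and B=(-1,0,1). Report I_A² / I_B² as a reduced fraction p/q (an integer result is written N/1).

Same 2,2,4: normalisation and zero-m 3j drop out of the ratio.
A: Δ: 0! 4! 4! / 9! → 1/630; sum: t=0:+1/36 = 1/36; 3j²(2 2 4; -1 -1 2) = Δ·Π!·Σ² = 4/63  (sign +1)
B: Δ: 0! 4! 4! / 9! → 1/630; sum: t=0:+1/24 = 1/24; 3j²(2 2 4; -1 0 1) = Δ·Π!·Σ² = 1/21  (sign -1)
I_A²/I_B² = (4/63)/(1/21) = 4/3

4/3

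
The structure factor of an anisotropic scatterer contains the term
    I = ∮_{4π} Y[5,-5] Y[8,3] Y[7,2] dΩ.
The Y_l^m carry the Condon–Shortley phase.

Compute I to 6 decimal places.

Rules hold: Σm=0, L=20 even, 3≤7≤13.
N = 11·17·15 = 2805
Δ = 6!·4!·10!/21! = 1/814773960
Racah Σ t=1..5: t=1:−1/87091200 t=2:+1/4976640 t=3:−1/2073600 t=4:+1/4976640 t=5:−1/87091200 = -1/9676800
⇒ 3j(5 8 7; 0 0 0)² = 360/46189, sgn +1
Racah Σ t=6..6: t=6:+1/248832000 = 1/248832000
⇒ 3j(5 8 7; -5 3 2)² = 63/4199, sgn -1
4πI² = N·(3j₀)²·(3jₘ)² = 340200/1037153
I = -1·√(0.328013/4π) = -0.16156259

-0.161563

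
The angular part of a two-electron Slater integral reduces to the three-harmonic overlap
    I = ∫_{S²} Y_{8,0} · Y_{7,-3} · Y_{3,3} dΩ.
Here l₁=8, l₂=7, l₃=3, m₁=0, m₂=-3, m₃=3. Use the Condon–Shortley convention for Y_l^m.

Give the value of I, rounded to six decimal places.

-0.123395

Rules hold: Σm=0, L=18 even, 1≤3≤15.
N = 17·15·7 = 1785
Δ = 12!·4!·2!/19! = 1/5290740
Racah Σ t=5..7: t=5:−1/7257600 t=6:+1/2073600 t=7:−1/7257600 = 1/4838400
⇒ 3j(8 7 3; 0 0 0)² = 252/20995, sgn -1
Racah Σ t=4..4: t=4:+1/46448640 = 1/46448640
⇒ 3j(8 7 3; 0 -3 3)² = 75/8398, sgn +1
4πI² = N·(3j₀)²·(3jₘ)² = 198450/1037153
I = -1·√(0.191341/4π) = -0.12339547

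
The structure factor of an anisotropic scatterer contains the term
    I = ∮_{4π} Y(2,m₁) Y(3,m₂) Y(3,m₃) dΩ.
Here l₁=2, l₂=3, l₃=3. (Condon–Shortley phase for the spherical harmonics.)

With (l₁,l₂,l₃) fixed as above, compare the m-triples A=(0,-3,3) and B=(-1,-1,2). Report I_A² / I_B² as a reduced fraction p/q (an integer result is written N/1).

5/3

Same 2,3,3: normalisation and zero-m 3j drop out of the ratio.
A: Δ: 2! 2! 4! / 9! → 1/3780; sum: t=0:+1/96 = 1/96; 3j²(2 3 3; 0 -3 3) = Δ·Π!·Σ² = 5/84  (sign +1)
B: Δ: 2! 2! 4! / 9! → 1/3780; sum: t=1:−1/12 t=2:+1/48 = -1/16; 3j²(2 3 3; -1 -1 2) = Δ·Π!·Σ² = 1/28  (sign +1)
I_A²/I_B² = (5/84)/(1/28) = 5/3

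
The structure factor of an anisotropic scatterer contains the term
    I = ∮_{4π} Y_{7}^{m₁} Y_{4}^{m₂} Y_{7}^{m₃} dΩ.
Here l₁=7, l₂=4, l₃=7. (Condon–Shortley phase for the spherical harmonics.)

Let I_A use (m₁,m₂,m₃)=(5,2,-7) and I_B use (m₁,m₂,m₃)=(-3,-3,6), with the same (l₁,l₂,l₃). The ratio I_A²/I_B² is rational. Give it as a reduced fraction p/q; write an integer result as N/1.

11/9

Same 7,4,7: normalisation and zero-m 3j drop out of the ratio.
A: Δ: 4! 10! 4! / 19! → 1/58198140; sum: t=2:+1/348364800 = 1/348364800; 3j²(7 4 7; 5 2 -7) = Δ·Π!·Σ² = 11/646  (sign +1)
B: Δ: 4! 10! 4! / 19! → 1/58198140; sum: t=0:+1/522547200 t=1:−1/52254720 = -1/58060800; 3j²(7 4 7; -3 -3 6) = Δ·Π!·Σ² = 9/646  (sign +1)
I_A²/I_B² = (11/646)/(9/646) = 11/9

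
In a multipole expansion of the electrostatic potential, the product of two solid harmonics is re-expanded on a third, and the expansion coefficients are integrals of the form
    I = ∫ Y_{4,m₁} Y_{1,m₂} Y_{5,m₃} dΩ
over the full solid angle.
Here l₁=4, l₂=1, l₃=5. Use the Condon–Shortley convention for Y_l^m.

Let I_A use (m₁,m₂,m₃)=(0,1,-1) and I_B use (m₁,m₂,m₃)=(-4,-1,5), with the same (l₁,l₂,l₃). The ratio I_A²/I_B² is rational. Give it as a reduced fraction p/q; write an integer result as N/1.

1/3

l's match ⇒ only the (l;m) 3-j factors differ between A and B.
A: triangle coeff Δ(4,1,5) = 1/495; Σ_t [0,0]: t=0:+1/1152 = 1/1152; (3j)²=1/33 [(4 1 5; 0 1 -1)], sign=+1
B: triangle coeff Δ(4,1,5) = 1/495; Σ_t [0,0]: t=0:+1/80640 = 1/80640; (3j)²=1/11 [(4 1 5; -4 -1 5)], sign=+1
I_A²/I_B² = (1/33)/(1/11) = 1/3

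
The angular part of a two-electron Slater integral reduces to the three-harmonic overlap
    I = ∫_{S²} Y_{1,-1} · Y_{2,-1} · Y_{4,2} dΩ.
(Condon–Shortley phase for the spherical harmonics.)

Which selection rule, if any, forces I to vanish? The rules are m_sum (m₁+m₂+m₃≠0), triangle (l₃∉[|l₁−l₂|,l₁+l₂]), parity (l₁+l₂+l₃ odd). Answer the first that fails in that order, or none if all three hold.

triangle

azimuthal sum: -1 − 1 + 2 = 0  ✓
1 ≤ 4 ≤ 3 (triangle on l)  ✗
L = 1 + 2 + 4 = 7 (odd)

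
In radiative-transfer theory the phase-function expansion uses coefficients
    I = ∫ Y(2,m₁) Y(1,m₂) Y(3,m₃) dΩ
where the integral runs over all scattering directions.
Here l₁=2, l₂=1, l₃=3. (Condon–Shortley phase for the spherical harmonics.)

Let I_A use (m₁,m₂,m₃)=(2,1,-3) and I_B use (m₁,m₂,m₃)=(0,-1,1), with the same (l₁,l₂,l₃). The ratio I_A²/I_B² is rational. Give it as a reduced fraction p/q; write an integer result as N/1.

l's match ⇒ only the (l;m) 3-j factors differ between A and B.
A: triangle coeff Δ(2,1,3) = 1/105; Σ_t [0,0]: t=0:+1/48 = 1/48; (3j)²=1/7 [(2 1 3; 2 1 -3)], sign=+1
B: triangle coeff Δ(2,1,3) = 1/105; Σ_t [0,0]: t=0:+1/8 = 1/8; (3j)²=2/35 [(2 1 3; 0 -1 1)], sign=+1
I_A²/I_B² = (1/7)/(2/35) = 5/2

5/2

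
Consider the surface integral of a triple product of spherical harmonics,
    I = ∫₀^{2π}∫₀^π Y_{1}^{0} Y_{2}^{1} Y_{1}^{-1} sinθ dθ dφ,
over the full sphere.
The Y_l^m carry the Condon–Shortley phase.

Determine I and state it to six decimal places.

-0.218510

Checks pass: Σm=0; 4 even; l₃=1∈[1,3].
(2·1+1)(2·2+1)(2·1+1) = 45
Δ: 2! 0! 2! / 5! → 1/30
sum: t=1:−1/1 = -1/1
3j²(1 2 1; 0 0 0) = Δ·Π!·Σ² = 2/15  (sign +1)
sum: t=1:−1/2 = -1/2
3j²(1 2 1; 0 1 -1) = Δ·Π!·Σ² = 1/10  (sign -1)
combine: 4πI² = 45·2/15·1/10 = 3/5
take √, sign -1: I = -0.21850969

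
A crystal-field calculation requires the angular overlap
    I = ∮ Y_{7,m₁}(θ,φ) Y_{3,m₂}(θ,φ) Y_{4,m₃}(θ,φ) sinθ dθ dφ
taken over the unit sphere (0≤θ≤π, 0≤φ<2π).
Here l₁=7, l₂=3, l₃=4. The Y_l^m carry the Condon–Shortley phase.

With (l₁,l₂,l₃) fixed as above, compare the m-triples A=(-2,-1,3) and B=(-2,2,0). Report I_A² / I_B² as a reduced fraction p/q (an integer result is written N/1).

l's match ⇒ only the (l;m) 3-j factors differ between A and B.
A: triangle coeff Δ(7,3,4) = 1/45045; Σ_t [2,2]: t=2:+1/241920 = 1/241920; (3j)²=4/1001 [(7 3 4; -2 -1 3)], sign=-1
B: triangle coeff Δ(7,3,4) = 1/45045; Σ_t [5,5]: t=5:−1/69120 = -1/69120; (3j)²=2/143 [(7 3 4; -2 2 0)], sign=-1
I_A²/I_B² = (4/1001)/(2/143) = 2/7

2/7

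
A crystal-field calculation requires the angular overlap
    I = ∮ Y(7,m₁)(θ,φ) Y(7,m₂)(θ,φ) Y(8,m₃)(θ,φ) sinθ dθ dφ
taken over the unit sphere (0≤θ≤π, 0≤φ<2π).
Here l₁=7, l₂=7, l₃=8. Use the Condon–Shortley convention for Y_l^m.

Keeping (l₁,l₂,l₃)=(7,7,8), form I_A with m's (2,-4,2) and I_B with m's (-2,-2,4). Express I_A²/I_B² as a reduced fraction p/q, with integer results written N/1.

l's match ⇒ only the (l;m) 3-j factors differ between A and B.
A: triangle coeff Δ(7,7,8) = 1/22086194130; Σ_t [0,3]: t=0:+1/373248000 t=1:−1/99532800 t=2:+1/174182400 t=3:−1/2090188800 = -11/5225472000; (3j)²=528/96577 [(7 7 8; 2 -4 2)], sign=-1
B: triangle coeff Δ(7,7,8) = 1/22086194130; Σ_t [1,5]: t=1:−1/2786918400 t=2:+1/174182400 t=3:−1/74649600 t=4:+1/174182400 t=5:−1/2786918400 = -11/4180377600; (3j)²=660/96577 [(7 7 8; -2 -2 4)], sign=-1
I_A²/I_B² = (528/96577)/(660/96577) = 4/5

4/5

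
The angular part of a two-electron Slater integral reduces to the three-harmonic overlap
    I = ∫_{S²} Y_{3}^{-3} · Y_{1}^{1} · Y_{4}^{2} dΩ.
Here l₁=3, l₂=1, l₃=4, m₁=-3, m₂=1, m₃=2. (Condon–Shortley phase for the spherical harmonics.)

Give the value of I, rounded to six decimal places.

0.061558

Rules hold: Σm=0, L=8 even, 2≤4≤4.
N = 7·3·9 = 189
Δ = 0!·6!·2!/9! = 1/252
Racah Σ t=0..0: t=0:+1/36 = 1/36
⇒ 3j(3 1 4; 0 0 0)² = 4/63, sgn +1
Racah Σ t=0..0: t=0:+1/1440 = 1/1440
⇒ 3j(3 1 4; -3 1 2)² = 1/252, sgn +1
4πI² = N·(3j₀)²·(3jₘ)² = 1/21
I = +1·√(0.047619/4π) = 0.06155813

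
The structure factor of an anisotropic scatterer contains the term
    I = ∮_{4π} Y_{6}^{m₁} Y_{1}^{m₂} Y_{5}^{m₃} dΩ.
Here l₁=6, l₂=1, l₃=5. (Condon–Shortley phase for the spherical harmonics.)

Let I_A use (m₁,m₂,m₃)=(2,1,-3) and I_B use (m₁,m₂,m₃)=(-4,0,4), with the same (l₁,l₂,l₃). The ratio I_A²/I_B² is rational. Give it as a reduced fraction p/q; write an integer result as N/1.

l's match ⇒ only the (l;m) 3-j factors differ between A and B.
A: triangle coeff Δ(6,1,5) = 1/858; Σ_t [2,2]: t=2:+1/161280 = 1/161280; (3j)²=1/143 [(6 1 5; 2 1 -3)], sign=+1
B: triangle coeff Δ(6,1,5) = 1/858; Σ_t [1,1]: t=1:−1/362880 = -1/362880; (3j)²=10/429 [(6 1 5; -4 0 4)], sign=+1
I_A²/I_B² = (1/143)/(10/429) = 3/10

3/10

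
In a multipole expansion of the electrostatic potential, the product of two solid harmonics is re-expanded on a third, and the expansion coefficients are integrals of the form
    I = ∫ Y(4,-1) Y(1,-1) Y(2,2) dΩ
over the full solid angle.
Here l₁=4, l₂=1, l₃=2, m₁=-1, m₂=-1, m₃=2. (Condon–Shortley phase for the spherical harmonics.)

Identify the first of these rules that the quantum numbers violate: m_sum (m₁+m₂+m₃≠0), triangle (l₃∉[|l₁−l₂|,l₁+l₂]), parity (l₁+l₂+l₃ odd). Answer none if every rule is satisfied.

m₁+m₂+m₃ = -1 − 1 + 2 = 0  ✓
triangle: |4−1|=3 ≤ l₃=2 ≤ 4+1=5  ✗
parity: l₁+l₂+l₃ = 7 is odd

triangle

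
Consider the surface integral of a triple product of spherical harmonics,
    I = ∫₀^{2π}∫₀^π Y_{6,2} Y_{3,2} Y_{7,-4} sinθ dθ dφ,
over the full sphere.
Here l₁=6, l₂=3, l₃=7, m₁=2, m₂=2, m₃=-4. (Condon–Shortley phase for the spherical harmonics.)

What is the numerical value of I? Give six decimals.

0.049256

Checks pass: Σm=0; 16 even; l₃=7∈[3,9].
(2·6+1)(2·3+1)(2·7+1) = 1365
Δ: 2! 10! 4! / 17! → 1/2042040
sum: t=0:+1/207360 t=1:−1/57600 t=2:+1/207360 = -1/129600
3j²(6 3 7; 0 0 0) = Δ·Π!·Σ² = 168/12155  (sign +1)
sum: t=1:−1/725760 t=2:+1/967680 = -1/2903040
3j²(6 3 7; 2 2 -4) = Δ·Π!·Σ² = 5/3094  (sign +1)
combine: 4πI² = 1365·168/12155·5/3094 = 1260/41327
take √, sign +1: I = 0.04925648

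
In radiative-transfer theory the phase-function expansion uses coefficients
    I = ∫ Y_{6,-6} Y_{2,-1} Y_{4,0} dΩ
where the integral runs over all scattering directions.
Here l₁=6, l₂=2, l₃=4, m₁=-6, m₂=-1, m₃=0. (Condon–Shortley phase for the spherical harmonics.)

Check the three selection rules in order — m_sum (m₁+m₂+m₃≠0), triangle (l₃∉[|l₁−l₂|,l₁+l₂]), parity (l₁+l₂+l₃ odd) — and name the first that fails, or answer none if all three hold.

m_sum

m₁+m₂+m₃ = -6 − 1 + 0 = -7  ✗
triangle: |6−2|=4 ≤ l₃=4 ≤ 6+2=8
parity: l₁+l₂+l₃ = 12 is even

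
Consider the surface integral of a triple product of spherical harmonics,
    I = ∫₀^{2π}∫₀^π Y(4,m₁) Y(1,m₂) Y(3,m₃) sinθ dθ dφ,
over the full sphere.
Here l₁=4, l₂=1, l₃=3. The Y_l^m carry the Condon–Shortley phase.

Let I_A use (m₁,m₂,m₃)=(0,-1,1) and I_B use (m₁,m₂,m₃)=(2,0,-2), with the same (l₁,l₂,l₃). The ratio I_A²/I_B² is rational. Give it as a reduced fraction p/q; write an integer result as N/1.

1/2

Shared (l₁,l₂,l₃)=(4,1,3): N and (l;000)² cancel in I_A²/I_B².
A: Δ = 2!·6!·0!/9! = 1/252; Racah Σ t=0..0: t=0:+1/96 = 1/96; ⇒ 3j(4 1 3; 0 -1 1)² = 1/42, sgn +1
B: Δ = 2!·6!·0!/9! = 1/252; Racah Σ t=1..1: t=1:−1/120 = -1/120; ⇒ 3j(4 1 3; 2 0 -2)² = 1/21, sgn +1
I_A²/I_B² = (1/42)/(1/21) = 1/2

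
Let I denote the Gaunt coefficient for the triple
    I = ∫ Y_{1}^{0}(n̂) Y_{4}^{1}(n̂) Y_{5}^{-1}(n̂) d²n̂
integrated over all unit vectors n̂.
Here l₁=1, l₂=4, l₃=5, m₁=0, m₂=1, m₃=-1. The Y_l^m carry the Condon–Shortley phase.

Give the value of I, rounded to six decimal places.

-0.240571

Rules hold: Σm=0, L=10 even, 3≤5≤5.
N = 3·9·11 = 297
Δ = 0!·2!·8!/11! = 1/495
Racah Σ t=0..0: t=0:+1/576 = 1/576
⇒ 3j(1 4 5; 0 0 0)² = 5/99, sgn -1
Racah Σ t=0..0: t=0:+1/720 = 1/720
⇒ 3j(1 4 5; 0 1 -1)² = 8/165, sgn +1
4πI² = N·(3j₀)²·(3jₘ)² = 8/11
I = -1·√(0.727273/4π) = -0.24057125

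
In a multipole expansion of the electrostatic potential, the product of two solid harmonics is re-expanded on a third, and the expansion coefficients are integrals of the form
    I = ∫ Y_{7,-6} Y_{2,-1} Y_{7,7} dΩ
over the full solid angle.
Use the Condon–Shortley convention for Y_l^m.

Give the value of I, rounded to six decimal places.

-0.170036

m-sum 0 ✓  L=16 even ✓  5≤7≤9 ✓
Π(2lᵢ+1) = 15×5×15 = 1125
triangle coeff Δ(7,2,7) = 1/185640
Σ_t [0,2]: t=0:+1/2419200 t=1:−1/518400 t=2:+1/2419200 = -1/907200
(3j)²=56/3315 [(7 2 7; 0 0 0)], sign=+1
Σ_t [1,1]: t=1:−1/958003200 = -1/958003200
(3j)²=13/680 [(7 2 7; -6 -1 7)], sign=-1
⇒ 4πI² = 105/289
I = (-1)√(105/289/(4π)) = -0.17003597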